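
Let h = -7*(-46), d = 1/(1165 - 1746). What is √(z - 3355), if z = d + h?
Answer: I*√1023823094/581 ≈ 55.073*I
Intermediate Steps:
d = -1/581 (d = 1/(-581) = -1/581 ≈ -0.0017212)
h = 322
z = 187081/581 (z = -1/581 + 322 = 187081/581 ≈ 322.00)
√(z - 3355) = √(187081/581 - 3355) = √(-1762174/581) = I*√1023823094/581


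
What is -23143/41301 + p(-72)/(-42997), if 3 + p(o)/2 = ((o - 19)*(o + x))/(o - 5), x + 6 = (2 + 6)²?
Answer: -10928115851/19534010067 ≈ -0.55944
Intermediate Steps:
x = 58 (x = -6 + (2 + 6)² = -6 + 8² = -6 + 64 = 58)
p(o) = -6 + 2*(-19 + o)*(58 + o)/(-5 + o) (p(o) = -6 + 2*(((o - 19)*(o + 58))/(o - 5)) = -6 + 2*(((-19 + o)*(58 + o))/(-5 + o)) = -6 + 2*((-19 + o)*(58 + o)/(-5 + o)) = -6 + 2*(-19 + o)*(58 + o)/(-5 + o))
-23143/41301 + p(-72)/(-42997) = -23143/41301 + (2*(-1087 + (-72)² + 36*(-72))/(-5 - 72))/(-42997) = -23143*1/41301 + (2*(-1087 + 5184 - 2592)/(-77))*(-1/42997) = -23143/41301 + (2*(-1/77)*1505)*(-1/42997) = -23143/41301 - 430/11*(-1/42997) = -23143/41301 + 430/472967 = -10928115851/19534010067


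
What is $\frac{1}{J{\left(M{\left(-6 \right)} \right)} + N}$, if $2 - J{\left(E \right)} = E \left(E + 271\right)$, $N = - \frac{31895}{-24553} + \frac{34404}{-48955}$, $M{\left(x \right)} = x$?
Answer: $\frac{1201992115}{1914288145393} \approx 0.00062791$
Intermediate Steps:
$N = \frac{716698313}{1201992115}$ ($N = \left(-31895\right) \left(- \frac{1}{24553}\right) + 34404 \left(- \frac{1}{48955}\right) = \frac{31895}{24553} - \frac{34404}{48955} = \frac{716698313}{1201992115} \approx 0.59626$)
$J{\left(E \right)} = 2 - E \left(271 + E\right)$ ($J{\left(E \right)} = 2 - E \left(E + 271\right) = 2 - E \left(271 + E\right)$)
$\frac{1}{J{\left(M{\left(-6 \right)} \right)} + N} = \frac{1}{\left(2 - \left(-6\right)^{2} - -1626\right) + \frac{716698313}{1201992115}} = \frac{1}{\left(2 - 36 + 1626\right) + \frac{716698313}{1201992115}} = \frac{1}{1592 + \frac{716698313}{1201992115}} = \frac{1}{\frac{1914288145393}{1201992115}} = \frac{1201992115}{1914288145393}$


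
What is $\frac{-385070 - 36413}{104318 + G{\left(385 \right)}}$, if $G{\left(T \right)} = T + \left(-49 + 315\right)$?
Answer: $- \frac{421483}{104969} \approx -4.0153$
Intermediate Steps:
$G{\left(T \right)} = 266 + T$ ($G{\left(T \right)} = T + 266 = 266 + T$)
$\frac{-385070 - 36413}{104318 + G{\left(385 \right)}} = \frac{-385070 - 36413}{104318 + \left(266 + 385\right)} = - \frac{421483}{104318 + 651} = - \frac{421483}{104969}$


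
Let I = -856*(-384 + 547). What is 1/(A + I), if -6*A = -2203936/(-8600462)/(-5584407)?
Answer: -72042720294051/10051976677187796944 ≈ -7.1670e-6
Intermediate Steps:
A = 550984/72042720294051 (A = -(-2203936/(-8600462))/(6*(-5584407)) = -(-2203936*(-1/8600462))*(-1)/(6*5584407) = -550984*(-1)/(12900693*5584407) = -1/6*(-1101968/24014240098017) = 550984/72042720294051 ≈ 7.6480e-9)
I = -139528 (I = -856*163 = -139528)
1/(A + I) = 1/(550984/72042720294051 - 139528) = 1/(-10051976677187796944/72042720294051) = -72042720294051/10051976677187796944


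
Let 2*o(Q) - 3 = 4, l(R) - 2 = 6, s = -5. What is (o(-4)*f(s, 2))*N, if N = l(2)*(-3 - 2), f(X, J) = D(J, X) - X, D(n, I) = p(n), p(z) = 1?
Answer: -840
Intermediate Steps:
l(R) = 8 (l(R) = 2 + 6 = 8)
D(n, I) = 1
o(Q) = 7/2 (o(Q) = 3/2 + (½)*4 = 3/2 + 2 = 7/2)
f(X, J) = 1 - X
N = -40 (N = 8*(-3 - 2) = 8*(-5) = -40)
(o(-4)*f(s, 2))*N = (7*(1 - 1*(-5))/2)*(-40) = (7*(1 + 5)/2)*(-40) = ((7/2)*6)*(-40) = 21*(-40) = -840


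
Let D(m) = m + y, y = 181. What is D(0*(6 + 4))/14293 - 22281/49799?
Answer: -309448714/711777107 ≈ -0.43475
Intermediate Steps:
D(m) = 181 + m (D(m) = m + 181 = 181 + m)
D(0*(6 + 4))/14293 - 22281/49799 = (181 + 0*(6 + 4))/14293 - 22281/49799 = (181 + 0*10)*(1/14293) - 22281*1/49799 = (181 + 0)*(1/14293) - 22281/49799 = 181*(1/14293) - 22281/49799 = 181/14293 - 22281/49799 = -309448714/711777107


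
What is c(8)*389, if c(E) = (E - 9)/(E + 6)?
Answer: -389/14 ≈ -27.786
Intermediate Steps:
c(E) = (-9 + E)/(6 + E)
c(8)*389 = ((-9 + 8)/(6 + 8))*389 = (-1/14)*389 = ((1/14)*(-1))*389 = -1/14*389 = -389/14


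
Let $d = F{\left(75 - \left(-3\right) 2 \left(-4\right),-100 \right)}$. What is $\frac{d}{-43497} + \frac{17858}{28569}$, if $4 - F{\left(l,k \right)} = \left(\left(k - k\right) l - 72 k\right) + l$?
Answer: $\frac{327936323}{414221931} \approx 0.79169$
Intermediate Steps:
$F{\left(l,k \right)} = 4 - l + 72 k$ ($F{\left(l,k \right)} = 4 - \left(\left(\left(k - k\right) l - 72 k\right) + l\right) = 4 - \left(\left(0 l - 72 k\right) + l\right) = 4 - \left(\left(0 - 72 k\right) + l\right) = 4 - \left(- 72 k + l\right) = 4 - \left(l - 72 k\right) = 4 + \left(- l + 72 k\right) = 4 - l + 72 k$)
$d = -7247$ ($d = 4 - \left(75 - \left(-3\right) 2 \left(-4\right)\right) + 72 \left(-100\right) = 4 - \left(75 - \left(-6\right) \left(-4\right)\right) - 7200 = 4 - \left(75 - 24\right) - 7200 = 4 - 51 - 7200 = -7247$)
$\frac{d}{-43497} + \frac{17858}{28569} = - \frac{7247}{-43497} + \frac{17858}{28569} = \left(-7247\right) \left(- \frac{1}{43497}\right) + 17858 \cdot \frac{1}{28569} = \frac{7247}{43497} + \frac{17858}{28569} = \frac{327936323}{414221931}$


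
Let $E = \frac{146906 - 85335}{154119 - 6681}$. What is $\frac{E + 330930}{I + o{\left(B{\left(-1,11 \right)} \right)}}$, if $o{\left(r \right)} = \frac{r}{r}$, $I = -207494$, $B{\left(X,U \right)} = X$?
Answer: $- \frac{3753209147}{2353257918} \approx -1.5949$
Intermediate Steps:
$E = \frac{61571}{147438} \approx 0.41761$
$o{\left(r \right)} = 1$
$\frac{E + 330930}{I + o{\left(B{\left(-1,11 \right)} \right)}} = \frac{\frac{61571}{147438} + 330930}{-207494 + 1} = \frac{48791718911}{147438 \left(-207493\right)} = \frac{48791718911}{147438} \left(- \frac{1}{207493}\right) = - \frac{3753209147}{2353257918}$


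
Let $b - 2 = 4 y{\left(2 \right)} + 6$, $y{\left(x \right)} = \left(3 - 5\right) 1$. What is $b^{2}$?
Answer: $0$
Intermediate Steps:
$y{\left(x \right)} = -2$ ($y{\left(x \right)} = \left(-2\right) 1 = -2$)
$b = 0$ ($b = 2 + \left(4 \left(-2\right) + 6\right) = 2 + \left(-8 + 6\right) = 2 - 2 = 0$)
$b^{2} = 0^{2} = 0$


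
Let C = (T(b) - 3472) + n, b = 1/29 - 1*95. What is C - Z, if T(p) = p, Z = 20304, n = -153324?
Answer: -5138654/29 ≈ -1.7720e+5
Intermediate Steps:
b = -2754/29 (b = 1/29 - 95 = -2754/29 ≈ -94.966)
C = -4549838/29 (C = (-2754/29 - 3472) - 153324 = -103442/29 - 153324 = -4549838/29 ≈ -1.5689e+5)
C - Z = -4549838/29 - 1*20304 = -4549838/29 - 20304 = -5138654/29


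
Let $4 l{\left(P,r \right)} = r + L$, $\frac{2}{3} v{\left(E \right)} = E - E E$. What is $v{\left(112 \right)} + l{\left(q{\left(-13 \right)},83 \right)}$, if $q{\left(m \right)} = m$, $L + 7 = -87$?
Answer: $- \frac{74603}{4} \approx -18651.0$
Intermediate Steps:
$L = -94$ ($L = -7 - 87 = -94$)
$v{\left(E \right)} = - \frac{3 E^{2}}{2} + \frac{3 E}{2}$ ($v{\left(E \right)} = \frac{3 \left(E - E E\right)}{2} = \frac{3 \left(E - E^{2}\right)}{2} = - \frac{3 E^{2}}{2} + \frac{3 E}{2}$)
$l{\left(P,r \right)} = - \frac{47}{2} + \frac{r}{4}$ ($l{\left(P,r \right)} = \frac{r - 94}{4} = \frac{-94 + r}{4} = - \frac{47}{2} + \frac{r}{4}$)
$v{\left(112 \right)} + l{\left(q{\left(-13 \right)},83 \right)} = \frac{3}{2} \cdot 112 \left(1 - 112\right) + \left(- \frac{47}{2} + \frac{1}{4} \cdot 83\right) = \frac{3}{2} \cdot 112 \left(1 - 112\right) + \left(- \frac{47}{2} + \frac{83}{4}\right) = \frac{3}{2} \cdot 112 \left(-111\right) - \frac{11}{4} = -18648 - \frac{11}{4} = - \frac{74603}{4}$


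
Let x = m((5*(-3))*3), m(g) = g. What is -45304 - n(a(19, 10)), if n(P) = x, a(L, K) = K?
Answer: -45259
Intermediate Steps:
x = -45 (x = (5*(-3))*3 = -15*3 = -45)
n(P) = -45
-45304 - n(a(19, 10)) = -45304 - 1*(-45) = -45304 + 45 = -45259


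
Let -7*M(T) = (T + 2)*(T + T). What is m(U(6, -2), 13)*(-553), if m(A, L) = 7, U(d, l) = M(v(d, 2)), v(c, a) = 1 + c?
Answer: -3871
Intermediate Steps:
M(T) = -2*T*(2 + T)/7 (M(T) = -(T + 2)*(T + T)/7 = -(2 + T)*2*T/7 = -2*T*(2 + T)/7)
U(d, l) = -2*(1 + d)*(3 + d)/7 (U(d, l) = -2*(1 + d)*(2 + (1 + d))/7 = -2*(1 + d)*(3 + d)/7)
m(U(6, -2), 13)*(-553) = 7*(-553) = -3871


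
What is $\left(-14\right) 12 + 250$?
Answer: $82$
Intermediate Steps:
$\left(-14\right) 12 + 250 = -168 + 250 = 82$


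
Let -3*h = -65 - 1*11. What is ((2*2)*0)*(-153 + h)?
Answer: 0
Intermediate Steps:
h = 76/3 (h = -(-65 - 1*11)/3 = -(-65 - 11)/3 = -⅓*(-76) = 76/3 ≈ 25.333)
((2*2)*0)*(-153 + h) = ((2*2)*0)*(-153 + 76/3) = (4*0)*(-383/3) = 0*(-383/3) = 0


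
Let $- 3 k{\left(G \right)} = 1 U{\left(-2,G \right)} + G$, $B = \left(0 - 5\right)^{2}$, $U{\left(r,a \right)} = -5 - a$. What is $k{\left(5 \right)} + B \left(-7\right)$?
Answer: $- \frac{520}{3} \approx -173.33$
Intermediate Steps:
$B = 25$ ($B = \left(-5\right)^{2} = 25$)
$k{\left(G \right)} = \frac{5}{3}$ ($k{\left(G \right)} = - \frac{1 \left(-5 - G\right) + G}{3} = - \frac{\left(-5 - G\right) + G}{3} = \left(- \frac{1}{3}\right) \left(-5\right) = \frac{5}{3}$)
$k{\left(5 \right)} + B \left(-7\right) = \frac{5}{3} + 25 \left(-7\right) = \frac{5}{3} - 175 = - \frac{520}{3}$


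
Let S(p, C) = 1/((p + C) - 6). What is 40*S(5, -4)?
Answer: -8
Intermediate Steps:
S(p, C) = 1/(-6 + C + p) (S(p, C) = 1/((C + p) - 6) = 1/(-6 + C + p))
40*S(5, -4) = 40/(-6 - 4 + 5) = 40/(-5) = 40*(-⅕) = -8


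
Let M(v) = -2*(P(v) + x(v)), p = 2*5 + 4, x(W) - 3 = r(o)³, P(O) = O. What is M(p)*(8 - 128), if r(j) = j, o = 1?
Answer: 4320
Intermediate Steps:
x(W) = 4 (x(W) = 3 + 1³ = 3 + 1 = 4)
p = 14 (p = 10 + 4 = 14)
M(v) = -8 - 2*v (M(v) = -2*(v + 4) = -2*(4 + v) = -8 - 2*v)
M(p)*(8 - 128) = (-8 - 2*14)*(8 - 128) = (-8 - 28)*(-120) = -36*(-120) = 4320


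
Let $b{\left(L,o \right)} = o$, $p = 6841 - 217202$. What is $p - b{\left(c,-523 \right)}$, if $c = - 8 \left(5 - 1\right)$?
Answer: $-209838$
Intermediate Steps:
$p = -210361$
$c = -32$ ($c = \left(-8\right) 4 = -32$)
$p - b{\left(c,-523 \right)} = -210361 - -523 = -210361 + 523 = -209838$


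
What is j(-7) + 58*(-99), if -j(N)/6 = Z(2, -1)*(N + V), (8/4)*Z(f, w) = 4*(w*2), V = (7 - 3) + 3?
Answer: -5742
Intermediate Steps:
V = 7 (V = 4 + 3 = 7)
Z(f, w) = 4*w (Z(f, w) = (4*(w*2))/2 = (4*(2*w))/2 = (8*w)/2 = 4*w)
j(N) = 168 + 24*N (j(N) = -6*4*(-1)*(N + 7) = -(-24)*(7 + N) = -6*(-28 - 4*N) = 168 + 24*N)
j(-7) + 58*(-99) = (168 + 24*(-7)) + 58*(-99) = (168 - 168) - 5742 = 0 - 5742 = -5742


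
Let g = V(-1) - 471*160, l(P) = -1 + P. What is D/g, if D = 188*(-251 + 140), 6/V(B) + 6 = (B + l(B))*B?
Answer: 10434/37681 ≈ 0.27690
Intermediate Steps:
V(B) = 6/(-6 + B*(-1 + 2*B)) (V(B) = 6/(-6 + (B + (-1 + B))*B) = 6/(-6 + (-1 + 2*B)*B) = 6/(-6 + B*(-1 + 2*B)))
g = -75362 (g = 6/(-6 - 1*(-1) + 2*(-1)**2) - 471*160 = 6/(-6 + 1 + 2*1) - 75360 = 6/(-6 + 1 + 2) - 75360 = 6/(-3) - 75360 = 6*(-1/3) - 75360 = -2 - 75360 = -75362)
D = -20868 (D = 188*(-111) = -20868)
D/g = -20868/(-75362) = -20868*(-1/75362) = 10434/37681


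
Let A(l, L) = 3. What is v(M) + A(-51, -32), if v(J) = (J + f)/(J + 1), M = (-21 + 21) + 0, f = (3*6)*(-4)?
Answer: -69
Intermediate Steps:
f = -72 (f = 18*(-4) = -72)
M = 0 (M = 0 + 0 = 0)
v(J) = (-72 + J)/(1 + J) (v(J) = (J - 72)/(J + 1) = (-72 + J)/(1 + J))
v(M) + A(-51, -32) = (-72 + 0)/(1 + 0) + 3 = -72/1 + 3 = 1*(-72) + 3 = -72 + 3 = -69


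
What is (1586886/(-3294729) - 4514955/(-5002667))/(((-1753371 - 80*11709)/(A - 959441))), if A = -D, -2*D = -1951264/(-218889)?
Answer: 485605733031545104820387/3235124120973801398226819 ≈ 0.15010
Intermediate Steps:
D = -975632/218889 (D = -(-975632)/(-218889) = -(-975632)*(-1)/218889 = -½*1951264/218889 = -975632/218889 ≈ -4.4572)
A = 975632/218889 (A = -1*(-975632/218889) = 975632/218889 ≈ 4.4572)
(1586886/(-3294729) - 4514955/(-5002667))/(((-1753371 - 80*11709)/(A - 959441))) = (1586886/(-3294729) - 4514955/(-5002667))/(((-1753371 - 80*11709)/(975632/218889 - 959441))) = (1586886*(-1/3294729) - 4514955*(-1/5002667))/(((-1753371 - 936720)/(-210010105417/218889))) = (-528962/1098243 + 4514955/5002667)/((-2690091*(-218889/210010105417))) = 2312296982411/(5494144014081*(588831328899/210010105417)) = (2312296982411/5494144014081)*(210010105417/588831328899) = 485605733031545104820387/3235124120973801398226819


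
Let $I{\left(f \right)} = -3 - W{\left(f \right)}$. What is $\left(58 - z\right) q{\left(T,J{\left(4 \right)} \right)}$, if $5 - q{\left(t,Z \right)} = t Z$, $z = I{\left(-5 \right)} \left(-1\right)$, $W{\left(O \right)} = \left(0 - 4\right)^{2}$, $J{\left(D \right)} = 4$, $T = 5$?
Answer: $-585$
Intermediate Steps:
$W{\left(O \right)} = 16$ ($W{\left(O \right)} = \left(-4\right)^{2} = 16$)
$I{\left(f \right)} = -19$ ($I{\left(f \right)} = -3 - 16 = -19$)
$z = 19$ ($z = \left(-19\right) \left(-1\right) = 19$)
$q{\left(t,Z \right)} = 5 - Z t$ ($q{\left(t,Z \right)} = 5 - t Z = 5 - Z t$)
$\left(58 - z\right) q{\left(T,J{\left(4 \right)} \right)} = \left(58 - 19\right) \left(5 - 4 \cdot 5\right) = \left(58 - 19\right) \left(5 - 20\right) = 39 \left(-15\right) = -585$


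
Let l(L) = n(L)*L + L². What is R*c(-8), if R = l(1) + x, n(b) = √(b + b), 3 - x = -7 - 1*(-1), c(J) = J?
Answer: -80 - 8*√2 ≈ -91.314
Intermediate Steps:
x = 9 (x = 3 - (-7 - 1*(-1)) = 3 - (-7 + 1) = 3 - 1*(-6) = 3 + 6 = 9)
n(b) = √2*√b (n(b) = √(2*b) = √2*√b)
l(L) = L² + √2*L^(3/2) (l(L) = (√2*√L)*L + L² = √2*L^(3/2) + L² = L² + √2*L^(3/2))
R = 10 + √2 (R = 1*(1 + √2*√1) + 9 = 1*(1 + √2*1) + 9 = 1*(1 + √2) + 9 = (1 + √2) + 9 = 10 + √2 ≈ 11.414)
R*c(-8) = (10 + √2)*(-8) = -80 - 8*√2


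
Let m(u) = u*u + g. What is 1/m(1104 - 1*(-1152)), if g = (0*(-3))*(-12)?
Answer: 1/5089536 ≈ 1.9648e-7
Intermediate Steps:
g = 0 (g = 0*(-12) = 0)
m(u) = u**2 (m(u) = u*u + 0 = u**2 + 0 = u**2)
1/m(1104 - 1*(-1152)) = 1/((1104 - 1*(-1152))**2) = 1/((1104 + 1152)**2) = 1/(2256**2) = 1/5089536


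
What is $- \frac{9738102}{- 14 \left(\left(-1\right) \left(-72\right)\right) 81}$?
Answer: $\frac{1623017}{13608} \approx 119.27$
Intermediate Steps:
$- \frac{9738102}{- 14 \left(\left(-1\right) \left(-72\right)\right) 81} = - \frac{9738102}{\left(-14\right) 72 \cdot 81} = - \frac{9738102}{\left(-1008\right) 81} = - \frac{9738102}{-81648} = \left(-9738102\right) \left(- \frac{1}{81648}\right) = \frac{1623017}{13608}$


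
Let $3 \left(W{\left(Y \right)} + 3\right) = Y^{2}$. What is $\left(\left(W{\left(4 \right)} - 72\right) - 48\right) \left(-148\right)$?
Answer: $\frac{52244}{3} \approx 17415.0$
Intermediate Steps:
$W{\left(Y \right)} = -3 + \frac{Y^{2}}{3}$
$\left(\left(W{\left(4 \right)} - 72\right) - 48\right) \left(-148\right) = \left(\left(\left(-3 + \frac{4^{2}}{3}\right) - 72\right) - 48\right) \left(-148\right) = \left(\left(\left(-3 + \frac{1}{3} \cdot 16\right) - 72\right) - 48\right) \left(-148\right) = \left(\left(\left(-3 + \frac{16}{3}\right) - 72\right) - 48\right) \left(-148\right) = \left(\left(\frac{7}{3} - 72\right) - 48\right) \left(-148\right) = \left(- \frac{209}{3} - 48\right) \left(-148\right) = \left(- \frac{353}{3}\right) \left(-148\right) = \frac{52244}{3}$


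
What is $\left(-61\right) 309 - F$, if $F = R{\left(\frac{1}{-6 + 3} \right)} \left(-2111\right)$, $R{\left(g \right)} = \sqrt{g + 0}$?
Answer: $-18849 + \frac{2111 i \sqrt{3}}{3} \approx -18849.0 + 1218.8 i$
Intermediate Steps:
$R{\left(g \right)} = \sqrt{g}$
$F = - \frac{2111 i \sqrt{3}}{3}$ ($F = \sqrt{\frac{1}{-6 + 3}} \left(-2111\right) = \sqrt{\frac{1}{-3}} \left(-2111\right) = \sqrt{- \frac{1}{3}} \left(-2111\right) = \frac{i \sqrt{3}}{3} \left(-2111\right) = - \frac{2111 i \sqrt{3}}{3} \approx - 1218.8 i$)
$\left(-61\right) 309 - F = \left(-61\right) 309 - - \frac{2111 i \sqrt{3}}{3} = -18849 + \frac{2111 i \sqrt{3}}{3}$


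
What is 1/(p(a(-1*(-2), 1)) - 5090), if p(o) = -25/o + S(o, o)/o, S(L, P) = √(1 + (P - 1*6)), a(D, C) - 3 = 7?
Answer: -50925/259335562 - √5/259335562 ≈ -0.00019638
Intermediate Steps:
a(D, C) = 10 (a(D, C) = 3 + 7 = 10)
S(L, P) = √(-5 + P) (S(L, P) = √(1 + (P - 6)) = √(1 + (-6 + P)) = √(-5 + P))
p(o) = -25/o + √(-5 + o)/o
1/(p(a(-1*(-2), 1)) - 5090) = 1/((-25 + √(-5 + 10))/10 - 5090) = 1/((-25 + √5)/10 - 5090) = 1/((-5/2 + √5/10) - 5090) = 1/(-10185/2 + √5/10)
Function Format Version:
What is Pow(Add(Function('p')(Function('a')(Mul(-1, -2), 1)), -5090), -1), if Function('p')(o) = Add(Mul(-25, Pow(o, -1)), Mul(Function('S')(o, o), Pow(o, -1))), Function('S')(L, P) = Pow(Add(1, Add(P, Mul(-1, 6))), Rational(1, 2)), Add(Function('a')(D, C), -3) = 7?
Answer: Add(Rational(-50925, 259335562), Mul(Rational(-1, 259335562), Pow(5, Rational(1, 2)))) ≈ -0.00019638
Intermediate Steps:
Function('a')(D, C) = 10 (Function('a')(D, C) = Add(3, 7) = 10)
Function('S')(L, P) = Pow(Add(-5, P), Rational(1, 2)) (Function('S')(L, P) = Pow(Add(1, Add(P, -6)), Rational(1, 2)) = Pow(Add(1, Add(-6, P)), Rational(1, 2)) = Pow(Add(-5, P), Rational(1, 2)))
Function('p')(o) = Add(Mul(-25, Pow(o, -1)), Mul(Pow(o, -1), Pow(Add(-5, o), Rational(1, 2)))) (Function('p')(o) = Add(Mul(-25, Pow(o, -1)), Mul(Pow(Add(-5, o), Rational(1, 2)), Pow(o, -1))) = Add(Mul(-25, Pow(o, -1)), Mul(Pow(o, -1), Pow(Add(-5, o), Rational(1, 2)))))
Pow(Add(Function('p')(Function('a')(Mul(-1, -2), 1)), -5090), -1) = Pow(Add(Mul(Pow(10, -1), Add(-25, Pow(Add(-5, 10), Rational(1, 2)))), -5090), -1) = Pow(Add(Mul(Rational(1, 10), Add(-25, Pow(5, Rational(1, 2)))), -5090), -1) = Pow(Add(Add(Rational(-5, 2), Mul(Rational(1, 10), Pow(5, Rational(1, 2)))), -5090), -1) = Pow(Add(Rational(-10185, 2), Mul(Rational(1, 10), Pow(5, Rational(1, 2)))), -1)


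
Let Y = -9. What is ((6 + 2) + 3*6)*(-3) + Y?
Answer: -87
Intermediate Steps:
((6 + 2) + 3*6)*(-3) + Y = ((6 + 2) + 3*6)*(-3) - 9 = (8 + 18)*(-3) - 9 = 26*(-3) - 9 = -78 - 9 = -87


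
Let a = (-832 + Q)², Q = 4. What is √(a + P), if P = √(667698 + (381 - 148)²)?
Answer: √(685584 + √721987) ≈ 828.51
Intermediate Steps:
a = 685584 (a = (-832 + 4)² = (-828)² = 685584)
P = √721987 (P = √(667698 + 233²) = √(667698 + 54289) = √721987 ≈ 849.70)
√(a + P) = √(685584 + √721987)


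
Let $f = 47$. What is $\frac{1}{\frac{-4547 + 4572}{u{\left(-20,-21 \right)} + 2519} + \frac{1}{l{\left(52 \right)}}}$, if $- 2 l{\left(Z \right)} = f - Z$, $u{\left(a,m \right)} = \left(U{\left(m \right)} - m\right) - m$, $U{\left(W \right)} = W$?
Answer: $\frac{2540}{1041} \approx 2.44$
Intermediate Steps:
$u{\left(a,m \right)} = - m$ ($u{\left(a,m \right)} = \left(m - m\right) - m = 0 - m = - m$)
$l{\left(Z \right)} = - \frac{47}{2} + \frac{Z}{2}$ ($l{\left(Z \right)} = - \frac{47 - Z}{2} = - \frac{47}{2} + \frac{Z}{2}$)
$\frac{1}{\frac{-4547 + 4572}{u{\left(-20,-21 \right)} + 2519} + \frac{1}{l{\left(52 \right)}}} = \frac{1}{\frac{-4547 + 4572}{\left(-1\right) \left(-21\right) + 2519} + \frac{1}{- \frac{47}{2} + \frac{1}{2} \cdot 52}} = \frac{1}{\frac{25}{21 + 2519} + \frac{1}{- \frac{47}{2} + 26}} = \frac{1}{\frac{25}{2540} + \frac{1}{\frac{5}{2}}} = \frac{1}{25 \cdot \frac{1}{2540} + \frac{2}{5}} = \frac{1}{\frac{5}{508} + \frac{2}{5}} = \frac{1}{\frac{1041}{2540}} = \frac{2540}{1041}$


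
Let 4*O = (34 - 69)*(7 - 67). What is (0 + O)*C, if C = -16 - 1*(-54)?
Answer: 19950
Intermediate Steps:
C = 38 (C = -16 + 54 = 38)
O = 525 (O = ((34 - 69)*(7 - 67))/4 = (-35*(-60))/4 = (¼)*2100 = 525)
(0 + O)*C = (0 + 525)*38 = 525*38 = 19950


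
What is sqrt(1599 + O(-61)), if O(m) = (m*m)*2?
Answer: sqrt(9041) ≈ 95.084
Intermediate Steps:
O(m) = 2*m**2 (O(m) = m**2*2 = 2*m**2)
sqrt(1599 + O(-61)) = sqrt(1599 + 2*(-61)**2) = sqrt(1599 + 2*3721) = sqrt(1599 + 7442) = sqrt(9041)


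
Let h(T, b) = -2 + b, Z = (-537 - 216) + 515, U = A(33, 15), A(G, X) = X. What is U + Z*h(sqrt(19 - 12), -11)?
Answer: 3109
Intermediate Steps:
U = 15
Z = -238 (Z = -753 + 515 = -238)
U + Z*h(sqrt(19 - 12), -11) = 15 - 238*(-2 - 11) = 15 - 238*(-13) = 15 + 3094 = 3109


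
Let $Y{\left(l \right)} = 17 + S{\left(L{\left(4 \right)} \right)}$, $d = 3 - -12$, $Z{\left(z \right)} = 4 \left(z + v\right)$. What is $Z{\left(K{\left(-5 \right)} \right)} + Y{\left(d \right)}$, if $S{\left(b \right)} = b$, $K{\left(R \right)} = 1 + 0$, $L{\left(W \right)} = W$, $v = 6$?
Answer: $49$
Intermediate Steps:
$K{\left(R \right)} = 1$
$Z{\left(z \right)} = 24 + 4 z$ ($Z{\left(z \right)} = 4 \left(z + 6\right) = 4 \left(6 + z\right) = 24 + 4 z$)
$d = 15$ ($d = 3 + 12 = 15$)
$Y{\left(l \right)} = 21$ ($Y{\left(l \right)} = 17 + 4 = 21$)
$Z{\left(K{\left(-5 \right)} \right)} + Y{\left(d \right)} = \left(24 + 4 \cdot 1\right) + 21 = \left(24 + 4\right) + 21 = 28 + 21 = 49$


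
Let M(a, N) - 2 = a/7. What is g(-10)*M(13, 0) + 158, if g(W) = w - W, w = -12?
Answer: 1052/7 ≈ 150.29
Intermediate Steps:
M(a, N) = 2 + a/7
g(W) = -12 - W
g(-10)*M(13, 0) + 158 = (-12 - 1*(-10))*(2 + (⅐)*13) + 158 = (-12 + 10)*(2 + 13/7) + 158 = -2*27/7 + 158 = -54/7 + 158 = 1052/7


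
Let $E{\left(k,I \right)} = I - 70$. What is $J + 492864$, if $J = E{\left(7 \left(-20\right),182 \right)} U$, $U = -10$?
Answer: $491744$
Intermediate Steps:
$E{\left(k,I \right)} = -70 + I$ ($E{\left(k,I \right)} = I - 70 = -70 + I$)
$J = -1120$ ($J = \left(-70 + 182\right) \left(-10\right) = 112 \left(-10\right) = -1120$)
$J + 492864 = -1120 + 492864 = 491744$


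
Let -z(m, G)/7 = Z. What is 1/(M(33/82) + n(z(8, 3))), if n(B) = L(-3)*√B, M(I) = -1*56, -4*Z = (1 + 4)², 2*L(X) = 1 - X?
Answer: -8/423 - 5*√7/2961 ≈ -0.023380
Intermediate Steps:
L(X) = ½ - X/2 (L(X) = (1 - X)/2 = ½ - X/2)
Z = -25/4 (Z = -(1 + 4)²/4 = -¼*5² = -¼*25 = -25/4 ≈ -6.2500)
z(m, G) = 175/4 (z(m, G) = -7*(-25/4) = 175/4)
M(I) = -56
n(B) = 2*√B (n(B) = (½ - ½*(-3))*√B = (½ + 3/2)*√B = 2*√B)
1/(M(33/82) + n(z(8, 3))) = 1/(-56 + 2*√(175/4)) = 1/(-56 + 2*(5*√7/2)) = 1/(-56 + 5*√7)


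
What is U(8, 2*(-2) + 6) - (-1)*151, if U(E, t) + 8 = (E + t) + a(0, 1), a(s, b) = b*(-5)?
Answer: 148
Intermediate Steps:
a(s, b) = -5*b
U(E, t) = -13 + E + t (U(E, t) = -8 + ((E + t) - 5*1) = -8 + ((E + t) - 5) = -8 + (-5 + E + t) = -13 + E + t)
U(8, 2*(-2) + 6) - (-1)*151 = (-13 + 8 + (2*(-2) + 6)) - (-1)*151 = (-13 + 8 + (-4 + 6)) - 1*(-151) = (-13 + 8 + 2) + 151 = -3 + 151 = 148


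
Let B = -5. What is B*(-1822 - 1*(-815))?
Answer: 5035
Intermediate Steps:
B*(-1822 - 1*(-815)) = -5*(-1822 - 1*(-815)) = -5*(-1822 + 815) = -5*(-1007) = 5035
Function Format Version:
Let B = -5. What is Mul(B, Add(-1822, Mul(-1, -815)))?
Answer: 5035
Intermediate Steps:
Mul(B, Add(-1822, Mul(-1, -815))) = Mul(-5, Add(-1822, Mul(-1, -815))) = Mul(-5, Add(-1822, 815)) = Mul(-5, -1007) = 5035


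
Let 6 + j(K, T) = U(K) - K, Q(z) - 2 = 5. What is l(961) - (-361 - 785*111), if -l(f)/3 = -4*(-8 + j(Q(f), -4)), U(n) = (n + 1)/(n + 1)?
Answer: 87256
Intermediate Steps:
U(n) = 1 (U(n) = (1 + n)/(1 + n) = 1)
Q(z) = 7 (Q(z) = 2 + 5 = 7)
j(K, T) = -5 - K (j(K, T) = -6 + (1 - K) = -5 - K)
l(f) = -240 (l(f) = -(-12)*(-8 + (-5 - 1*7)) = -(-12)*(-8 + (-5 - 7)) = -(-12)*(-8 - 12) = -(-12)*(-20) = -3*80 = -240)
l(961) - (-361 - 785*111) = -240 - (-361 - 785*111) = -240 - (-361 - 87135) = -240 - 1*(-87496) = -240 + 87496 = 87256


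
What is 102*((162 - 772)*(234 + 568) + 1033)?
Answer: -49795074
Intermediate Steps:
102*((162 - 772)*(234 + 568) + 1033) = 102*(-610*802 + 1033) = 102*(-489220 + 1033) = 102*(-488187) = -49795074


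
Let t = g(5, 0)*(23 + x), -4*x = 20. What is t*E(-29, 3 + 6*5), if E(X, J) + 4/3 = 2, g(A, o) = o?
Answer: 0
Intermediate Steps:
x = -5 (x = -¼*20 = -5)
E(X, J) = ⅔ (E(X, J) = -4/3 + 2 = ⅔)
t = 0 (t = 0*(23 - 5) = 0*18 = 0)
t*E(-29, 3 + 6*5) = 0*(⅔) = 0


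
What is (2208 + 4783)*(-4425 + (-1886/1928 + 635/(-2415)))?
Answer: -14407828780027/465612 ≈ -3.0944e+7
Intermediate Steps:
(2208 + 4783)*(-4425 + (-1886/1928 + 635/(-2415))) = 6991*(-4425 + (-1886*1/1928 + 635*(-1/2415))) = 6991*(-4425 + (-943/964 - 127/483)) = 6991*(-4425 - 577897/465612) = 6991*(-2060910997/465612) = -14407828780027/465612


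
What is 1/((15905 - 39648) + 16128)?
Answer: -1/7615 ≈ -0.00013132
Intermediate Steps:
1/((15905 - 39648) + 16128) = 1/(-23743 + 16128) = 1/(-7615) = -1/7615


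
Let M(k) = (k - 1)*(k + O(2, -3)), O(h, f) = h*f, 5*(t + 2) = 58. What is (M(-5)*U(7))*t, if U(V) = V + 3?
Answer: 6336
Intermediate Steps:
U(V) = 3 + V
t = 48/5 (t = -2 + (⅕)*58 = -2 + 58/5 = 48/5 ≈ 9.6000)
O(h, f) = f*h
M(k) = (-1 + k)*(-6 + k) (M(k) = (k - 1)*(k - 3*2) = (-1 + k)*(k - 6) = (-1 + k)*(-6 + k))
(M(-5)*U(7))*t = ((6 + (-5)² - 7*(-5))*(3 + 7))*(48/5) = ((6 + 25 + 35)*10)*(48/5) = (66*10)*(48/5) = 660*(48/5) = 6336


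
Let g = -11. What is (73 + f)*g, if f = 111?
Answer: -2024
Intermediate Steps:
(73 + f)*g = (73 + 111)*(-11) = 184*(-11) = -2024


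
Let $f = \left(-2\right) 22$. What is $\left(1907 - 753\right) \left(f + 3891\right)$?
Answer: $4439438$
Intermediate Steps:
$f = -44$
$\left(1907 - 753\right) \left(f + 3891\right) = \left(1907 - 753\right) \left(-44 + 3891\right) = 1154 \cdot 3847 = 4439438$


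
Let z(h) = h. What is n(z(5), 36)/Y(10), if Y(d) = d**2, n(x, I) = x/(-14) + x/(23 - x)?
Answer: -1/1260 ≈ -0.00079365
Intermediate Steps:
n(x, I) = -x/14 + x/(23 - x) (n(x, I) = x*(-1/14) + x/(23 - x) = -x/14 + x/(23 - x))
n(z(5), 36)/Y(10) = ((1/14)*5*(9 - 1*5)/(-23 + 5))/(10**2) = ((1/14)*5*(9 - 5)/(-18))/100 = ((1/14)*5*(-1/18)*4)*(1/100) = -5/63*1/100 = -1/1260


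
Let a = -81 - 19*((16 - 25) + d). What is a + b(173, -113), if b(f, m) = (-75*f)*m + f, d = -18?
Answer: 1466780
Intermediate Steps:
b(f, m) = f - 75*f*m (b(f, m) = -75*f*m + f = f - 75*f*m)
a = 432 (a = -81 - 19*((16 - 25) - 18) = -81 - 19*(-9 - 18) = -81 - 19*(-27) = -81 + 513 = 432)
a + b(173, -113) = 432 + 173*(1 - 75*(-113)) = 432 + 173*(1 + 8475) = 432 + 173*8476 = 432 + 1466348 = 1466780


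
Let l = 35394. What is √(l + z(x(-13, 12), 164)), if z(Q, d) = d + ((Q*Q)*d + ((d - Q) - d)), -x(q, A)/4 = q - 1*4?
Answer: √793826 ≈ 890.97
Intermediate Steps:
x(q, A) = 16 - 4*q (x(q, A) = -4*(q - 1*4) = -4*(q - 4) = -4*(-4 + q) = 16 - 4*q)
z(Q, d) = d - Q + d*Q² (z(Q, d) = d + (Q²*d - Q) = d + (d*Q² - Q) = d + (-Q + d*Q²) = d - Q + d*Q²)
√(l + z(x(-13, 12), 164)) = √(35394 + (164 - (16 - 4*(-13)) + 164*(16 - 4*(-13))²)) = √(35394 + (164 - (16 + 52) + 164*(16 + 52)²)) = √(35394 + (164 - 1*68 + 164*68²)) = √(35394 + (164 - 68 + 164*4624)) = √(35394 + (164 - 68 + 758336)) = √(35394 + 758432) = √793826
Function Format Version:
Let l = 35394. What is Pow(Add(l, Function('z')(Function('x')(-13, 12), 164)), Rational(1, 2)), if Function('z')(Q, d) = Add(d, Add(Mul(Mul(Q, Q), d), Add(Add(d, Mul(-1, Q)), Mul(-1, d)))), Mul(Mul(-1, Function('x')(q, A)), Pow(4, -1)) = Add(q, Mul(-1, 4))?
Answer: Pow(793826, Rational(1, 2)) ≈ 890.97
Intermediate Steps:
Function('x')(q, A) = Add(16, Mul(-4, q)) (Function('x')(q, A) = Mul(-4, Add(q, Mul(-1, 4))) = Mul(-4, Add(q, -4)) = Mul(-4, Add(-4, q)) = Add(16, Mul(-4, q)))
Function('z')(Q, d) = Add(d, Mul(-1, Q), Mul(d, Pow(Q, 2))) (Function('z')(Q, d) = Add(d, Add(Mul(Pow(Q, 2), d), Mul(-1, Q))) = Add(d, Add(Mul(d, Pow(Q, 2)), Mul(-1, Q))) = Add(d, Add(Mul(-1, Q), Mul(d, Pow(Q, 2)))) = Add(d, Mul(-1, Q), Mul(d, Pow(Q, 2))))
Pow(Add(l, Function('z')(Function('x')(-13, 12), 164)), Rational(1, 2)) = Pow(Add(35394, Add(164, Mul(-1, Add(16, Mul(-4, -13))), Mul(164, Pow(Add(16, Mul(-4, -13)), 2)))), Rational(1, 2)) = Pow(Add(35394, Add(164, Mul(-1, Add(16, 52)), Mul(164, Pow(Add(16, 52), 2)))), Rational(1, 2)) = Pow(Add(35394, Add(164, Mul(-1, 68), Mul(164, Pow(68, 2)))), Rational(1, 2)) = Pow(Add(35394, Add(164, -68, Mul(164, 4624))), Rational(1, 2)) = Pow(Add(35394, Add(164, -68, 758336)), Rational(1, 2)) = Pow(Add(35394, 758432), Rational(1, 2)) = Pow(793826, Rational(1, 2))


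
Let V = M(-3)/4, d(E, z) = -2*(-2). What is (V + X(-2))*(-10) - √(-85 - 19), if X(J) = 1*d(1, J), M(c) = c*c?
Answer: -125/2 - 2*I*√26 ≈ -62.5 - 10.198*I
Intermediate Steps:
d(E, z) = 4
M(c) = c²
X(J) = 4 (X(J) = 1*4 = 4)
V = 9/4 (V = (-3)²/4 = 9*(¼) = 9/4 ≈ 2.2500)
(V + X(-2))*(-10) - √(-85 - 19) = (9/4 + 4)*(-10) - √(-85 - 19) = (25/4)*(-10) - √(-104) = -125/2 - 2*I*√26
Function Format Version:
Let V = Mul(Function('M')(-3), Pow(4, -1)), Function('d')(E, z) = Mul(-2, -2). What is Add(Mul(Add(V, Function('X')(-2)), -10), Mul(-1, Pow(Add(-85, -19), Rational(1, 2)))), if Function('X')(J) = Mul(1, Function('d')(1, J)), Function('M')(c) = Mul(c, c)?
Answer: Add(Rational(-125, 2), Mul(-2, I, Pow(26, Rational(1, 2)))) ≈ Add(-62.500, Mul(-10.198, I))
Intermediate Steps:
Function('d')(E, z) = 4
Function('M')(c) = Pow(c, 2)
Function('X')(J) = 4 (Function('X')(J) = Mul(1, 4) = 4)
V = Rational(9, 4) (V = Mul(Pow(-3, 2), Pow(4, -1)) = Mul(9, Rational(1, 4)) = Rational(9, 4) ≈ 2.2500)
Add(Mul(Add(V, Function('X')(-2)), -10), Mul(-1, Pow(Add(-85, -19), Rational(1, 2)))) = Add(Mul(Add(Rational(9, 4), 4), -10), Mul(-1, Pow(Add(-85, -19), Rational(1, 2)))) = Add(Mul(Rational(25, 4), -10), Mul(-1, Pow(-104, Rational(1, 2)))) = Add(Rational(-125, 2), Mul(-1, Mul(2, I, Pow(26, Rational(1, 2))))) = Add(Rational(-125, 2), Mul(-2, I, Pow(26, Rational(1, 2))))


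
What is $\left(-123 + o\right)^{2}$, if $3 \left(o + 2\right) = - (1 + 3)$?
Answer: $\frac{143641}{9} \approx 15960.0$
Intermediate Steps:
$o = - \frac{10}{3}$ ($o = -2 + \frac{\left(-1\right) \left(1 + 3\right)}{3} = -2 + \frac{\left(-1\right) 4}{3} = -2 + \frac{1}{3} \left(-4\right) = -2 - \frac{4}{3} = - \frac{10}{3} \approx -3.3333$)
$\left(-123 + o\right)^{2} = \left(-123 - \frac{10}{3}\right)^{2} = \left(- \frac{379}{3}\right)^{2} = \frac{143641}{9}$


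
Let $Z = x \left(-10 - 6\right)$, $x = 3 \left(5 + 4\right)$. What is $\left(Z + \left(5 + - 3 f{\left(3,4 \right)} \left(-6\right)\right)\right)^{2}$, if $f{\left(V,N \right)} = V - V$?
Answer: $182329$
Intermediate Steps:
$f{\left(V,N \right)} = 0$
$x = 27$ ($x = 3 \cdot 9 = 27$)
$Z = -432$ ($Z = 27 \left(-10 - 6\right) = 27 \left(-16\right) = -432$)
$\left(Z + \left(5 + - 3 f{\left(3,4 \right)} \left(-6\right)\right)\right)^{2} = \left(-432 + \left(5 + \left(-3\right) 0 \left(-6\right)\right)\right)^{2} = \left(-432 + \left(5 + 0 \left(-6\right)\right)\right)^{2} = \left(-432 + \left(5 + 0\right)\right)^{2} = \left(-432 + 5\right)^{2} = \left(-427\right)^{2} = 182329$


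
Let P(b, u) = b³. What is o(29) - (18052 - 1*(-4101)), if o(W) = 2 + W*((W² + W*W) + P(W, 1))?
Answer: 733908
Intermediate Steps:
o(W) = 2 + W*(W³ + 2*W²) (o(W) = 2 + W*((W² + W*W) + W³) = 2 + W*((W² + W²) + W³) = 2 + W*(2*W² + W³) = 2 + W*(W³ + 2*W²))
o(29) - (18052 - 1*(-4101)) = (2 + 29⁴ + 2*29³) - (18052 - 1*(-4101)) = (2 + 707281 + 2*24389) - (18052 + 4101) = (2 + 707281 + 48778) - 1*22153 = 756061 - 22153 = 733908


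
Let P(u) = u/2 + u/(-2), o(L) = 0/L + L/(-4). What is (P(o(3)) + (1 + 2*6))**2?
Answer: 169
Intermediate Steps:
o(L) = -L/4 (o(L) = 0 + L*(-1/4) = 0 - L/4 = -L/4)
P(u) = 0 (P(u) = u*(1/2) + u*(-1/2) = u/2 - u/2 = 0)
(P(o(3)) + (1 + 2*6))**2 = (0 + (1 + 2*6))**2 = (0 + (1 + 12))**2 = (0 + 13)**2 = 13**2 = 169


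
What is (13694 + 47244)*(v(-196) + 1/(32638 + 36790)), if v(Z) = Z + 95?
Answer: -213655544463/34714 ≈ -6.1547e+6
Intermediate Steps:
v(Z) = 95 + Z
(13694 + 47244)*(v(-196) + 1/(32638 + 36790)) = (13694 + 47244)*((95 - 196) + 1/(32638 + 36790)) = 60938*(-101 + 1/69428) = 60938*(-7012227/69428) = -213655544463/34714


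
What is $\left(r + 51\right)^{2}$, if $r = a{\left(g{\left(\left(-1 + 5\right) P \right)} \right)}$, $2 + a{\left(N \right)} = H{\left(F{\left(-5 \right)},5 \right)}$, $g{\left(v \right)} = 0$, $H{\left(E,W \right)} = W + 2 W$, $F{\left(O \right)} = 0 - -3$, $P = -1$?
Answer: $4096$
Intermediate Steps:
$F{\left(O \right)} = 3$ ($F{\left(O \right)} = 0 + 3 = 3$)
$H{\left(E,W \right)} = 3 W$
$a{\left(N \right)} = 13$ ($a{\left(N \right)} = -2 + 3 \cdot 5 = -2 + 15 = 13$)
$r = 13$
$\left(r + 51\right)^{2} = \left(13 + 51\right)^{2} = 64^{2} = 4096$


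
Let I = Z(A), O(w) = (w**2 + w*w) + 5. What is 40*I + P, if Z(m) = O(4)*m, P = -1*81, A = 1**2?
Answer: 1399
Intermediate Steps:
O(w) = 5 + 2*w**2 (O(w) = (w**2 + w**2) + 5 = 2*w**2 + 5 = 5 + 2*w**2)
A = 1
P = -81
Z(m) = 37*m (Z(m) = (5 + 2*4**2)*m = (5 + 2*16)*m = (5 + 32)*m = 37*m)
I = 37 (I = 37*1 = 37)
40*I + P = 40*37 - 81 = 1480 - 81 = 1399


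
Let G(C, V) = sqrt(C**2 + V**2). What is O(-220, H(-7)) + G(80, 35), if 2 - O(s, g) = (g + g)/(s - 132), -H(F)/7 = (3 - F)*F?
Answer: 421/88 + 5*sqrt(305) ≈ 92.105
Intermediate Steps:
H(F) = -7*F*(3 - F) (H(F) = -7*(3 - F)*F = -7*F*(3 - F))
O(s, g) = 2 - 2*g/(-132 + s) (O(s, g) = 2 - (g + g)/(s - 132) = 2 - 2*g/(-132 + s))
O(-220, H(-7)) + G(80, 35) = 2*(-132 - 220 - 7*(-7)*(-3 - 7))/(-132 - 220) + sqrt(80**2 + 35**2) = 2*(-132 - 220 - 7*(-7)*(-10))/(-352) + sqrt(6400 + 1225) = 2*(-1/352)*(-132 - 220 - 1*490) + sqrt(7625) = 2*(-1/352)*(-132 - 220 - 490) + 5*sqrt(305) = 2*(-1/352)*(-842) + 5*sqrt(305) = 421/88 + 5*sqrt(305)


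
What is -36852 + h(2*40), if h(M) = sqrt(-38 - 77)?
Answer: -36852 + I*sqrt(115) ≈ -36852.0 + 10.724*I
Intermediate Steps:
h(M) = I*sqrt(115) (h(M) = sqrt(-115) = I*sqrt(115))
-36852 + h(2*40) = -36852 + I*sqrt(115)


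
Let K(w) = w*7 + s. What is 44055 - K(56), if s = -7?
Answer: 43670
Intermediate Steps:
K(w) = -7 + 7*w (K(w) = w*7 - 7 = 7*w - 7 = -7 + 7*w)
44055 - K(56) = 44055 - (-7 + 7*56) = 44055 - (-7 + 392) = 44055 - 1*385 = 44055 - 385 = 43670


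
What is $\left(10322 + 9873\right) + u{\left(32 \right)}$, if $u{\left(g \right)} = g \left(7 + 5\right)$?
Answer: $20579$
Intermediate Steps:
$u{\left(g \right)} = 12 g$ ($u{\left(g \right)} = g 12 = 12 g$)
$\left(10322 + 9873\right) + u{\left(32 \right)} = \left(10322 + 9873\right) + 12 \cdot 32 = 20195 + 384 = 20579$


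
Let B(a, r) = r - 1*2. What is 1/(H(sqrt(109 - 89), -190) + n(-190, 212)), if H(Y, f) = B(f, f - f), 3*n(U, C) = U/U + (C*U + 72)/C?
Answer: -53/3439 ≈ -0.015411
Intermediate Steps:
n(U, C) = 1/3 + (72 + C*U)/(3*C) (n(U, C) = (U/U + (C*U + 72)/C)/3 = (1 + (72 + C*U)/C)/3 = 1/3 + (72 + C*U)/(3*C))
B(a, r) = -2 + r (B(a, r) = r - 2 = -2 + r)
H(Y, f) = -2 (H(Y, f) = -2 + (f - f) = -2 + 0 = -2)
1/(H(sqrt(109 - 89), -190) + n(-190, 212)) = 1/(-2 + (1/3)*(72 + 212*(1 - 190))/212) = 1/(-2 + (1/3)*(1/212)*(72 + 212*(-189))) = 1/(-2 + (1/3)*(1/212)*(72 - 40068)) = 1/(-2 + (1/3)*(1/212)*(-39996)) = 1/(-2 - 3333/53) = 1/(-3439/53) = -53/3439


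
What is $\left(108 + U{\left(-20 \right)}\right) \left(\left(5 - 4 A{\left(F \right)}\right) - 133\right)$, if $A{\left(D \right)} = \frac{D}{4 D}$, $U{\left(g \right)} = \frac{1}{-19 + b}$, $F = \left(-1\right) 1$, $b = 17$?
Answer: $- \frac{27735}{2} \approx -13868.0$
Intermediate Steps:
$F = -1$
$U{\left(g \right)} = - \frac{1}{2}$ ($U{\left(g \right)} = \frac{1}{-19 + 17} = \frac{1}{-2} = - \frac{1}{2}$)
$A{\left(D \right)} = \frac{1}{4}$ ($A{\left(D \right)} = D \frac{1}{4 D} = \frac{1}{4}$)
$\left(108 + U{\left(-20 \right)}\right) \left(\left(5 - 4 A{\left(F \right)}\right) - 133\right) = \left(108 - \frac{1}{2}\right) \left(\left(5 - 1\right) - 133\right) = \frac{215 \left(\left(5 - 1\right) - 133\right)}{2} = \frac{215 \left(4 - 133\right)}{2} = \frac{215}{2} \left(-129\right) = - \frac{27735}{2}$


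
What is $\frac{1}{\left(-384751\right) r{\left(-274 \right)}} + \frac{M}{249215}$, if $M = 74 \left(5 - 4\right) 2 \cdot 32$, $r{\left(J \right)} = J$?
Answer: $\frac{499277770879}{26272687407410} \approx 0.019004$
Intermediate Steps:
$M = 4736$ ($M = 74 \cdot 1 \cdot 2 \cdot 32 = 74 \cdot 2 \cdot 32 = 148 \cdot 32 = 4736$)
$\frac{1}{\left(-384751\right) r{\left(-274 \right)}} + \frac{M}{249215} = \frac{1}{\left(-384751\right) \left(-274\right)} + \frac{4736}{249215} = \left(- \frac{1}{384751}\right) \left(- \frac{1}{274}\right) + 4736 \cdot \frac{1}{249215} = \frac{1}{105421774} + \frac{4736}{249215} = \frac{499277770879}{26272687407410}$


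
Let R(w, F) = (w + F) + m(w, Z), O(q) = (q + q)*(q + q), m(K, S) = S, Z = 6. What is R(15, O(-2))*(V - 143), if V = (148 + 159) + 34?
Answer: 7326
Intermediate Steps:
O(q) = 4*q**2 (O(q) = (2*q)*(2*q) = 4*q**2)
R(w, F) = 6 + F + w (R(w, F) = (w + F) + 6 = (F + w) + 6 = 6 + F + w)
V = 341 (V = 307 + 34 = 341)
R(15, O(-2))*(V - 143) = (6 + 4*(-2)**2 + 15)*(341 - 143) = (6 + 4*4 + 15)*198 = (6 + 16 + 15)*198 = 37*198 = 7326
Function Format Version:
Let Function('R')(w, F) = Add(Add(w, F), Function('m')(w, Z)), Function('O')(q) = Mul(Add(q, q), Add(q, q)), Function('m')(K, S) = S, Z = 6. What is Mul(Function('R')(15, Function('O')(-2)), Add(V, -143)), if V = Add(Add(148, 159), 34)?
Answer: 7326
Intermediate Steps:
Function('O')(q) = Mul(4, Pow(q, 2)) (Function('O')(q) = Mul(Mul(2, q), Mul(2, q)) = Mul(4, Pow(q, 2)))
Function('R')(w, F) = Add(6, F, w) (Function('R')(w, F) = Add(Add(w, F), 6) = Add(Add(F, w), 6) = Add(6, F, w))
V = 341 (V = Add(307, 34) = 341)
Mul(Function('R')(15, Function('O')(-2)), Add(V, -143)) = Mul(Add(6, Mul(4, Pow(-2, 2)), 15), Add(341, -143)) = Mul(Add(6, Mul(4, 4), 15), 198) = Mul(Add(6, 16, 15), 198) = Mul(37, 198) = 7326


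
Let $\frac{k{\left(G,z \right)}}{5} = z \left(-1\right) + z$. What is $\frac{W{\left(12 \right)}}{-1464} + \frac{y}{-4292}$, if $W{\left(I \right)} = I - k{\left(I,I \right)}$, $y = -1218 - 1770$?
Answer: $\frac{90061}{130906} \approx 0.68798$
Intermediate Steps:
$k{\left(G,z \right)} = 0$ ($k{\left(G,z \right)} = 5 \left(z \left(-1\right) + z\right) = 5 \left(- z + z\right) = 5 \cdot 0 = 0$)
$y = -2988$ ($y = -1218 - 1770 = -2988$)
$W{\left(I \right)} = I$ ($W{\left(I \right)} = I - 0 = I + 0 = I$)
$\frac{W{\left(12 \right)}}{-1464} + \frac{y}{-4292} = \frac{12}{-1464} - \frac{2988}{-4292} = 12 \left(- \frac{1}{1464}\right) - - \frac{747}{1073} = - \frac{1}{122} + \frac{747}{1073} = \frac{90061}{130906}$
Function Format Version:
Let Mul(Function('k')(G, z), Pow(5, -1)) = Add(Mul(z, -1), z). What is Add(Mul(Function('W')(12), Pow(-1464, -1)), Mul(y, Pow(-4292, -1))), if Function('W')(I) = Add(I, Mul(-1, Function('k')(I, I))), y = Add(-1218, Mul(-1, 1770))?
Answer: Rational(90061, 130906) ≈ 0.68798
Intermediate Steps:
Function('k')(G, z) = 0 (Function('k')(G, z) = Mul(5, Add(Mul(z, -1), z)) = Mul(5, Add(Mul(-1, z), z)) = Mul(5, 0) = 0)
y = -2988 (y = Add(-1218, -1770) = -2988)
Function('W')(I) = I (Function('W')(I) = Add(I, Mul(-1, 0)) = Add(I, 0) = I)
Add(Mul(Function('W')(12), Pow(-1464, -1)), Mul(y, Pow(-4292, -1))) = Add(Mul(12, Pow(-1464, -1)), Mul(-2988, Pow(-4292, -1))) = Add(Mul(12, Rational(-1, 1464)), Mul(-2988, Rational(-1, 4292))) = Add(Rational(-1, 122), Rational(747, 1073)) = Rational(90061, 130906)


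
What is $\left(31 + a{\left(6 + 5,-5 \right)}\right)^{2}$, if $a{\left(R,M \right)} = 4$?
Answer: $1225$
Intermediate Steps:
$\left(31 + a{\left(6 + 5,-5 \right)}\right)^{2} = \left(31 + 4\right)^{2} = 35^{2} = 1225$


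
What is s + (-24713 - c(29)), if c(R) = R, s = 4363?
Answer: -20379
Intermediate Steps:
s + (-24713 - c(29)) = 4363 + (-24713 - 1*29) = 4363 + (-24713 - 29) = 4363 - 24742 = -20379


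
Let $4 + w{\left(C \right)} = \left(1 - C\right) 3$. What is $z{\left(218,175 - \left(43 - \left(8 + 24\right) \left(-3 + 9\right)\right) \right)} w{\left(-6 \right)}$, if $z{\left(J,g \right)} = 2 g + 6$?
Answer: $11118$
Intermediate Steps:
$z{\left(J,g \right)} = 6 + 2 g$
$w{\left(C \right)} = -1 - 3 C$ ($w{\left(C \right)} = -4 + \left(1 - C\right) 3 = -4 - \left(-3 + 3 C\right) = -1 - 3 C$)
$z{\left(218,175 - \left(43 - \left(8 + 24\right) \left(-3 + 9\right)\right) \right)} w{\left(-6 \right)} = \left(6 + 2 \left(175 - \left(43 - \left(8 + 24\right) \left(-3 + 9\right)\right)\right)\right) \left(-1 - -18\right) = \left(6 + 2 \left(175 - \left(43 - 32 \cdot 6\right)\right)\right) \left(-1 + 18\right) = \left(6 + 2 \left(175 - \left(43 - 192\right)\right)\right) 17 = \left(6 + 2 \left(175 - -149\right)\right) 17 = \left(6 + 2 \left(175 + 149\right)\right) 17 = \left(6 + 2 \cdot 324\right) 17 = \left(6 + 648\right) 17 = 654 \cdot 17 = 11118$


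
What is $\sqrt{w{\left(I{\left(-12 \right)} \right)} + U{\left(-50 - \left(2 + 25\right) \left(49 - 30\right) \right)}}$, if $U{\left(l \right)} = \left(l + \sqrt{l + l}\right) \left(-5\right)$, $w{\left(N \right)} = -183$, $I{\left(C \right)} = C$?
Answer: $\sqrt{2632 - 5 i \sqrt{1126}} \approx 51.329 - 1.6344 i$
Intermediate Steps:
$U{\left(l \right)} = - 5 l - 5 \sqrt{2} \sqrt{l}$ ($U{\left(l \right)} = \left(l + \sqrt{2 l}\right) \left(-5\right) = \left(l + \sqrt{2} \sqrt{l}\right) \left(-5\right) = - 5 l - 5 \sqrt{2} \sqrt{l}$)
$\sqrt{w{\left(I{\left(-12 \right)} \right)} + U{\left(-50 - \left(2 + 25\right) \left(49 - 30\right) \right)}} = \sqrt{-183 - \left(5 \left(-50 - \left(2 + 25\right) \left(49 - 30\right)\right) + 5 \sqrt{2} \sqrt{-50 - \left(2 + 25\right) \left(49 - 30\right)}\right)} = \sqrt{-183 - \left(5 \left(-50 - 27 \cdot 19\right) + 5 \sqrt{2} \sqrt{-50 - 27 \cdot 19}\right)} = \sqrt{-183 - \left(5 \left(-50 - 513\right) + 5 \sqrt{2} \sqrt{-50 - 513}\right)} = \sqrt{-183 - \left(-2815 + 5 \sqrt{2} \sqrt{-563}\right)} = \sqrt{-183 + \left(2815 - 5 \sqrt{2} i \sqrt{563}\right)} = \sqrt{-183 + \left(2815 - 5 i \sqrt{1126}\right)} = \sqrt{2632 - 5 i \sqrt{1126}}$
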